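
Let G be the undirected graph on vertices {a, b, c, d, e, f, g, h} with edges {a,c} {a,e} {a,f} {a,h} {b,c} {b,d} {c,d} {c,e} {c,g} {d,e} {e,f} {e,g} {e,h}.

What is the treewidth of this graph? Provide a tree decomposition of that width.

Treewidth 2.
One optimal decomposition is:
Bags: B1 = {a, c, e}  B2 = {c, d, e}  B3 = {a, e, h}  B4 = {c, e, g}  B5 = {b, c, d}  B6 = {a, e, f}
Tree: B1–B2, B1–B3, B2–B4, B2–B5, B3–B6

The largest bag has 3 vertices, giving width 2; this decomposition certifies tw(G) ≤ 2. Conversely, {a, e, h} is a clique of size 3, and the vertices of any clique must share a bag in every tree decomposition; so some bag has ≥ 3 vertices and tw(G) ≥ 2. Combining the bounds, tw(G) = 2.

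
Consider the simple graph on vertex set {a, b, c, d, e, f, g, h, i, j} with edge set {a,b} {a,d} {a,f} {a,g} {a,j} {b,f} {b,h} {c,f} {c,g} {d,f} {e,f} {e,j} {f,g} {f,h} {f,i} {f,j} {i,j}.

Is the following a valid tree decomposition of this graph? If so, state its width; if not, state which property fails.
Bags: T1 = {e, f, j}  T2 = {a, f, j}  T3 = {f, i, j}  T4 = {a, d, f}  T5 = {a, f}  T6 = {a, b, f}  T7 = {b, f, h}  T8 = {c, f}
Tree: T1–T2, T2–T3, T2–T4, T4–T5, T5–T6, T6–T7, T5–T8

A tree decomposition must satisfy three properties: every vertex lies in some bag; for every edge, both endpoints lie together in some bag; and for every vertex, the bags containing it form a connected subtree. Here vertex g appears in no bag, so the decomposition is invalid.

No — vertex g appears in no bag.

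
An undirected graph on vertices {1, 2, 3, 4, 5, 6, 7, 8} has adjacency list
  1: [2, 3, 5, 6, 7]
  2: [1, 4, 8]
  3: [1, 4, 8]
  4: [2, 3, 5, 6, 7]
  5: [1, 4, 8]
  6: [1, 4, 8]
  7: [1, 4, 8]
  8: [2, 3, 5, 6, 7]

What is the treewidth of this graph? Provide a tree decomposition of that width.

Treewidth 3.
One optimal decomposition is:
Bags: B1 = {1, 4, 7, 8}  B2 = {1, 3, 4, 8}  B3 = {1, 4, 6, 8}  B4 = {1, 4, 5, 8}  B5 = {1, 2, 4, 8}
Tree: B1–B2, B2–B3, B3–B4, B4–B5

Every bag has size at most 4, so the width is 4 − 1 = 3 and tw(G) ≤ 3. For the lower bound: the 4 vertex sets {7,8}, {1,3}, {4}, {6} are disjoint, each induces a connected subgraph, and every pair is joined by at least one edge of G. Contracting each set to a single vertex therefore yields K_{4} as a minor, and since treewidth is minor-monotone, tw(G) ≥ tw(K_{4}) = 3. The upper and lower bounds meet at 3, so that is the treewidth.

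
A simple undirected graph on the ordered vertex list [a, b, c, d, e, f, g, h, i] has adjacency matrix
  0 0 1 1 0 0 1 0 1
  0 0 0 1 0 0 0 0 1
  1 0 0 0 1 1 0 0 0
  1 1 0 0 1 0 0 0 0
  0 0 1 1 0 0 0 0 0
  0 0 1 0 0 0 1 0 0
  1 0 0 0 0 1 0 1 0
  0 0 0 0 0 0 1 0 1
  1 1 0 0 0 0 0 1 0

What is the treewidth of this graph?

3

A width-3 tree decomposition is:
Bags: B1 = {f, g, h, i}  B2 = {a, f, g, i}  B3 = {a, c, f, i}  B4 = {a, b, c, i}  B5 = {a, b, c, d}  B6 = {b, c, d, e}
Tree: B1–B2, B2–B3, B3–B4, B4–B5, B5–B6
Every bag has size at most 4, so the width is 4 − 1 = 3 and tw(G) ≤ 3. For the lower bound: the 4 vertex sets {f,g,h}, {i}, {a}, {b,c,d,e} are disjoint, each induces a connected subgraph, and every pair is joined by at least one edge of G. Contracting each set to a single vertex therefore yields K_{4} as a minor, and since treewidth is minor-monotone, tw(G) ≥ tw(K_{4}) = 3. Hence tw(G) = 3 exactly.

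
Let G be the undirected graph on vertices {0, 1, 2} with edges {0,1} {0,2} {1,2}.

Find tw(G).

A width-2 tree decomposition is:
Bags: B1 = {0, 1, 2}
Tree: (single bag)
With just one bag of size 3, the width is 3 − 1 = 2, so tw(G) ≤ 2. For the lower bound, the 3 vertices {0, 1, 2} are pairwise adjacent, and any tree decomposition puts a clique entirely inside one bag — forcing width ≥ 2. Therefore the treewidth is 2.

2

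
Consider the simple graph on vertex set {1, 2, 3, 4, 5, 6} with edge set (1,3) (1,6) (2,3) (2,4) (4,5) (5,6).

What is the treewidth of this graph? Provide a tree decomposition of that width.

Treewidth 2.
One optimal decomposition is:
Bags: B1 = {1, 5, 6}  B2 = {1, 4, 5}  B3 = {1, 2, 4}  B4 = {1, 2, 3}
Tree: B1–B2, B2–B3, B3–B4

The largest bag has 3 vertices, giving width 2; this decomposition certifies tw(G) ≤ 2. The edges 1–6–5–4–2–3–1 form a cycle, so G is not a tree and its treewidth is at least 2. The upper and lower bounds meet at 2, so that is the treewidth.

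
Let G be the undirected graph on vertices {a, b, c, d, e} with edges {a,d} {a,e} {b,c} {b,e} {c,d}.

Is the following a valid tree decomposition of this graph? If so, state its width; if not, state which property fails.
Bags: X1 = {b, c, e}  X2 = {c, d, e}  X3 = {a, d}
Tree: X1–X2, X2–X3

A tree decomposition must satisfy three properties: every vertex lies in some bag; for every edge, both endpoints lie together in some bag; and for every vertex, the bags containing it form a connected subtree. Here edge (e,a) lies in no bag, so the decomposition is invalid.

No — edge (e,a) lies in no bag.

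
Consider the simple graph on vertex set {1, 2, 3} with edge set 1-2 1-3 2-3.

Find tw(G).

2

A width-2 tree decomposition is:
Bags: B1 = {1, 2, 3}
Tree: (single bag)
With just one bag of size 3, the width is 3 − 1 = 2, so tw(G) ≤ 2. Conversely, {1, 2, 3} is a clique of size 3, and the vertices of any clique must share a bag in every tree decomposition; so some bag has ≥ 3 vertices and tw(G) ≥ 2. Hence tw(G) = 2 exactly.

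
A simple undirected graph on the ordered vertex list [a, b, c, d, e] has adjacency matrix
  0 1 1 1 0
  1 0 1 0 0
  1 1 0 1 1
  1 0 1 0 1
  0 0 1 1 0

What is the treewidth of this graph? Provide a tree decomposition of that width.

Each bag holds 3 vertices, so the decomposition has width 2, which upper-bounds the treewidth. On the other hand G contains the 3-clique {c, d, e}. A clique must lie in a single bag of any decomposition, so no decomposition can have width below 2. Combining the bounds, tw(G) = 2.

Treewidth 2.
One such decomposition:
Bags: B1 = {c, d, e}  B2 = {a, c, d}  B3 = {a, b, c}
Tree: B1–B2, B2–B3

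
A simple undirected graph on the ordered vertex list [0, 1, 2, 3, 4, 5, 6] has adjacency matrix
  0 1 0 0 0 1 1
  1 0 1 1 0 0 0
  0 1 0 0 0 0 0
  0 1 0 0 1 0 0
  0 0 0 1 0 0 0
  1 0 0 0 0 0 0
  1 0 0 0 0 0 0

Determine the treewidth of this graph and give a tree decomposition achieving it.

Each bag holds 2 vertices, so the decomposition has width 1, which upper-bounds the treewidth. G has an edge, so its treewidth is at least 1. Combining the bounds, tw(G) = 1.

Treewidth 1.
Bags: B1 = {1, 2}  B2 = {0, 1}  B3 = {0, 5}  B4 = {0, 6}  B5 = {1, 3}  B6 = {3, 4}
Tree: B1–B2, B2–B3, B3–B4, B1–B5, B5–B6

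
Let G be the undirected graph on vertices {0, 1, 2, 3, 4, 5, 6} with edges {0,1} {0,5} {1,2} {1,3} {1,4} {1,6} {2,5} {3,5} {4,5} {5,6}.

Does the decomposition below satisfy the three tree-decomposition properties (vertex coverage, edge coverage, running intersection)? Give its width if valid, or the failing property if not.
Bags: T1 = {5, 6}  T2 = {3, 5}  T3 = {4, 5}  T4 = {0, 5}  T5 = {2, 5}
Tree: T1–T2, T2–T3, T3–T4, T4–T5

No — vertex 1 appears in no bag.

A tree decomposition must satisfy three properties: every vertex lies in some bag; for every edge, both endpoints lie together in some bag; and for every vertex, the bags containing it form a connected subtree. Here vertex 1 appears in no bag, so the decomposition is invalid.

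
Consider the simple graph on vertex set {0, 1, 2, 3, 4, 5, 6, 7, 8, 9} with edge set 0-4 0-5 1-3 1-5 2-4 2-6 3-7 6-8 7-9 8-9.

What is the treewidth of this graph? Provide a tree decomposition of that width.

Treewidth 2.
One such decomposition:
Bags: B1 = {0, 2, 4}  B2 = {0, 2, 5}  B3 = {1, 2, 5}  B4 = {1, 2, 3}  B5 = {2, 3, 7}  B6 = {2, 7, 9}  B7 = {2, 8, 9}  B8 = {2, 6, 8}
Tree: B1–B2, B2–B3, B3–B4, B4–B5, B5–B6, B6–B7, B7–B8

Each bag holds 3 vertices, so the decomposition has width 2, which upper-bounds the treewidth. Since 2–4–0–5–1–3–7–9–8–6–2 is a cycle in G, G is not acyclic. Forests are exactly the graphs of treewidth ≤ 1, so tw(G) ≥ 2. Combining the bounds, tw(G) = 2.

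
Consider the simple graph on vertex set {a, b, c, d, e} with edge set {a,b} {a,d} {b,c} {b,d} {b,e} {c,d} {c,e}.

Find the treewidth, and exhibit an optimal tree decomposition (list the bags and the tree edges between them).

Every bag has size at most 3, so the width is 3 − 1 = 2 and tw(G) ≤ 2. For the lower bound, the 3 vertices {b, c, d} are pairwise adjacent, and any tree decomposition puts a clique entirely inside one bag — forcing width ≥ 2. Hence tw(G) = 2 exactly.

Treewidth 2.
Bags: B1 = {b, c, e}  B2 = {b, c, d}  B3 = {a, b, d}
Tree: B1–B2, B2–B3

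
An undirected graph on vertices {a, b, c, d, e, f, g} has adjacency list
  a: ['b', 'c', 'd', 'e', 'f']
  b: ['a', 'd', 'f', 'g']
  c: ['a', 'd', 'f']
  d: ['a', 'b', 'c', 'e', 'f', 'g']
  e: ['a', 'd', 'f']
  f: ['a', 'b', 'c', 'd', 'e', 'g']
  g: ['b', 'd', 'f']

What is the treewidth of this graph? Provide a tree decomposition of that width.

Treewidth 3.
One optimal decomposition is:
Bags: B1 = {a, b, d, f}  B2 = {b, d, f, g}  B3 = {a, c, d, f}  B4 = {a, d, e, f}
Tree: B1–B2, B1–B3, B1–B4

Every bag has size at most 4, so the width is 4 − 1 = 3 and tw(G) ≤ 3. On the other hand G contains the 4-clique {b, d, f, g}. A clique must lie in a single bag of any decomposition, so no decomposition can have width below 3. Hence tw(G) = 3 exactly.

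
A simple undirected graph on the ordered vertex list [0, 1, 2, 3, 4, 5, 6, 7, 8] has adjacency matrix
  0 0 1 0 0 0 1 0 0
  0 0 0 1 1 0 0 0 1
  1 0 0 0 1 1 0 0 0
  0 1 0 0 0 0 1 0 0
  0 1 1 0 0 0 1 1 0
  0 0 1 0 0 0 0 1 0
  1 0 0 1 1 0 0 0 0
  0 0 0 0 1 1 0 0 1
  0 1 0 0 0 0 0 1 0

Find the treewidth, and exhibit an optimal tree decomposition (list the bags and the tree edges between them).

Treewidth 3.
Bags: B1 = {1, 3, 6, 8}  B2 = {1, 4, 6, 8}  B3 = {4, 6, 7, 8}  B4 = {0, 4, 6, 7}  B5 = {0, 2, 4, 7}  B6 = {0, 2, 5, 7}
Tree: B1–B2, B2–B3, B3–B4, B4–B5, B5–B6

The largest bag has 4 vertices, giving width 3; this decomposition certifies tw(G) ≤ 3. For the lower bound: the 4 vertex sets {1,3,8}, {6}, {4}, {0,2,5,7} are disjoint, each induces a connected subgraph, and every pair is joined by at least one edge of G. Contracting each set to a single vertex therefore yields K_{4} as a minor, and since treewidth is minor-monotone, tw(G) ≥ tw(K_{4}) = 3. Combining the bounds, tw(G) = 3.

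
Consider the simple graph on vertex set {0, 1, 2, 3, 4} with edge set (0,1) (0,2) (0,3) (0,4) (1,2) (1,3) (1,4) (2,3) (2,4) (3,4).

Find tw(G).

4

A width-4 tree decomposition is:
Bags: B1 = {0, 1, 2, 3, 4}
Tree: (single bag)
A single bag containing all 5 vertices is trivially a valid decomposition of width 4. On the other hand G contains the 5-clique {0, 1, 2, 3, 4}. A clique must lie in a single bag of any decomposition, so no decomposition can have width below 4. Therefore the treewidth is 4.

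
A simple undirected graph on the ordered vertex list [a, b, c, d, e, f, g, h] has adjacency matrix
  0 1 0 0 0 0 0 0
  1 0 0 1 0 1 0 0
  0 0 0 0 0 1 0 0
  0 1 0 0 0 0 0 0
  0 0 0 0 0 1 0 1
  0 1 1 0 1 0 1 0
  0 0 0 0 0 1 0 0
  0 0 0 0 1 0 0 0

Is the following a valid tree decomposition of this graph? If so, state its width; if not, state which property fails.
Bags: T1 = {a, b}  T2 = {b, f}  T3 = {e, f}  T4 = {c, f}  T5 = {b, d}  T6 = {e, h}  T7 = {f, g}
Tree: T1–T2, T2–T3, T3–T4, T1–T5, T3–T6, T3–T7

Yes; width 1.

Vertex coverage: the bags together contain {a, b, c, d, e, f, g, h}, the full vertex set. Edge coverage: each edge of G has both endpoints in at least one bag. Running intersection: for every vertex, the bags containing it form a connected subtree. All three properties hold, so this is a valid tree decomposition of width max|bag| − 1 = 1, and hence tw(G) ≤ 1.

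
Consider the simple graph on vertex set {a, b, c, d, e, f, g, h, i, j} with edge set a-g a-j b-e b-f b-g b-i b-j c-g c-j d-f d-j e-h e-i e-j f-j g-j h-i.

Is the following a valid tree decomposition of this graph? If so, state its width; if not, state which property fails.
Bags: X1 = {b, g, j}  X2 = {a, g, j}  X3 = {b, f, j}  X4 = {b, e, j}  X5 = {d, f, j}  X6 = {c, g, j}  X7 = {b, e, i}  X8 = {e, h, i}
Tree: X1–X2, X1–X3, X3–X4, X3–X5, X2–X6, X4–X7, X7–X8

Yes; width 2.

Every vertex of G appears in some bag (union = {a, b, c, d, e, f, g, h, i, j}); every edge is covered by a bag; and for each vertex v the set of bags containing v is connected in the bag tree. The decomposition is therefore valid. The largest bag has 3 vertices, so the width is 2.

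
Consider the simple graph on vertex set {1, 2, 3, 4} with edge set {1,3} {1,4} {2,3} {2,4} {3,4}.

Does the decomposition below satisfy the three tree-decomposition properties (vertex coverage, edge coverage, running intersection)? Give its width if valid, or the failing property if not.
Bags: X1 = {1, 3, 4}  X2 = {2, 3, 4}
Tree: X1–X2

Every vertex of G appears in some bag (union = {1, 2, 3, 4}); every edge is covered by a bag; and for each vertex v the set of bags containing v is connected in the bag tree. The decomposition is therefore valid. The largest bag has 3 vertices, so the width is 2.

Yes; width 2.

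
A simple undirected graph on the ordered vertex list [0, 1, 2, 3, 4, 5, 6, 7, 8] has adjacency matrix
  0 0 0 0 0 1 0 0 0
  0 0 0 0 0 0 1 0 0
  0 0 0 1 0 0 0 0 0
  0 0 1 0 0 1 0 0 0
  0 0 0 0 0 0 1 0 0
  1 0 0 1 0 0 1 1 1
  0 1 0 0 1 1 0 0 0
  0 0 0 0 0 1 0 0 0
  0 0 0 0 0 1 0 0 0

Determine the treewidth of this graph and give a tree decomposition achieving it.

Treewidth 1.
One optimal decomposition is:
Bags: B1 = {5, 6}  B2 = {3, 5}  B3 = {4, 6}  B4 = {0, 5}  B5 = {1, 6}  B6 = {5, 7}  B7 = {5, 8}  B8 = {2, 3}
Tree: B1–B2, B1–B3, B2–B4, B3–B5, B4–B6, B2–B7, B2–B8

The largest bag has 2 vertices, giving width 1; this decomposition certifies tw(G) ≤ 1. G has an edge, so its treewidth is at least 1. The upper and lower bounds meet at 1, so that is the treewidth.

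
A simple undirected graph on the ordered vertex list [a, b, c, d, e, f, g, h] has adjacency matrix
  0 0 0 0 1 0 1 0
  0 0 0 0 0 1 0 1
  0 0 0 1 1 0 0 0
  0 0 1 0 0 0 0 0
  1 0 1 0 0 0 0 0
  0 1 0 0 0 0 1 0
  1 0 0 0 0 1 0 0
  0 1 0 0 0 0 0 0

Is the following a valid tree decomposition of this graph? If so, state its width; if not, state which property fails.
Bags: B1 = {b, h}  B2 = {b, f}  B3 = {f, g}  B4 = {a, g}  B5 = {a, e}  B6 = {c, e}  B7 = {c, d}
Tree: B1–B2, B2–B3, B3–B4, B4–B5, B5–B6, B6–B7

Every vertex of G appears in some bag (union = {a, b, c, d, e, f, g, h}); every edge is covered by a bag; and for each vertex v the set of bags containing v is connected in the bag tree. The decomposition is therefore valid. The largest bag has 2 vertices, so the width is 1.

Yes; width 1.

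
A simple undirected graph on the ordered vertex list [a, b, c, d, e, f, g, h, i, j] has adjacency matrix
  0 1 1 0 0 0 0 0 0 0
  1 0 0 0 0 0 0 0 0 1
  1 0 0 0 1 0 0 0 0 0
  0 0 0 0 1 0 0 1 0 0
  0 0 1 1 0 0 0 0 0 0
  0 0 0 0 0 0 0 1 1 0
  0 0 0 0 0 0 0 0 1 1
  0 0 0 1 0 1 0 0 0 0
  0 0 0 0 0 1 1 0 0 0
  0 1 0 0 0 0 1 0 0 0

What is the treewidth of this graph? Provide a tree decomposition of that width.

Treewidth 2.
One such decomposition:
Bags: B1 = {a, b, j}  B2 = {a, c, j}  B3 = {c, e, j}  B4 = {d, e, j}  B5 = {d, h, j}  B6 = {f, h, j}  B7 = {f, i, j}  B8 = {g, i, j}
Tree: B1–B2, B2–B3, B3–B4, B4–B5, B5–B6, B6–B7, B7–B8

The largest bag has 3 vertices, giving width 2; this decomposition certifies tw(G) ≤ 2. The edges j–b–a–c–e–d–h–f–i–g–j form a cycle, so G is not a tree and its treewidth is at least 2. The upper and lower bounds meet at 2, so that is the treewidth.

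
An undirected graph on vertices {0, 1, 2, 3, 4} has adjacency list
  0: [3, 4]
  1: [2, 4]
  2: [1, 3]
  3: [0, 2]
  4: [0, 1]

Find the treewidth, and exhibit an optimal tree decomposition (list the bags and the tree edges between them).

Treewidth 2.
One optimal decomposition is:
Bags: B1 = {0, 3, 4}  B2 = {1, 3, 4}  B3 = {1, 2, 3}
Tree: B1–B2, B2–B3

The largest bag has 3 vertices, giving width 2; this decomposition certifies tw(G) ≤ 2. Since 3–0–4–1–2–3 is a cycle in G, G is not acyclic. Forests are exactly the graphs of treewidth ≤ 1, so tw(G) ≥ 2. Hence tw(G) = 2 exactly.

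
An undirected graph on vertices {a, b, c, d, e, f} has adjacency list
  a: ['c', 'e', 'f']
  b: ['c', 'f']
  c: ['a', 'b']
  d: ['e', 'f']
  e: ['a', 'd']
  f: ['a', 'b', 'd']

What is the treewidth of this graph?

2

A width-2 tree decomposition is:
Bags: B1 = {a, b, c}  B2 = {a, b, f}  B3 = {a, e, f}  B4 = {d, e, f}
Tree: B1–B2, B2–B3, B3–B4
Every bag has size at most 3, so the width is 3 − 1 = 2 and tw(G) ≤ 2. For the lower bound, G contains the cycle c–b–f–a–c, so G is not a forest; only forests have treewidth ≤ 1, hence tw(G) ≥ 2. Combining the bounds, tw(G) = 2.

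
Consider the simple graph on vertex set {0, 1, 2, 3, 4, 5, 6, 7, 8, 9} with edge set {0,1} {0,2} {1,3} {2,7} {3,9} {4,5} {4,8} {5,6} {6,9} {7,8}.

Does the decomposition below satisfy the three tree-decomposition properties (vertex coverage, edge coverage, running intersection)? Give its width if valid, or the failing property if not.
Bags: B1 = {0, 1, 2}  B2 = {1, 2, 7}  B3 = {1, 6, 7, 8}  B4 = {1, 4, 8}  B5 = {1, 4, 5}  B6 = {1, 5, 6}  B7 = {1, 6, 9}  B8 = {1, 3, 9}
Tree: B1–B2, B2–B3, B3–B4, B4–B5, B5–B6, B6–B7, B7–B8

No — bags containing vertex 6 are not connected in the tree.

A tree decomposition must satisfy three properties: every vertex lies in some bag; for every edge, both endpoints lie together in some bag; and for every vertex, the bags containing it form a connected subtree. Here bags containing vertex 6 are not connected in the tree, so the decomposition is invalid.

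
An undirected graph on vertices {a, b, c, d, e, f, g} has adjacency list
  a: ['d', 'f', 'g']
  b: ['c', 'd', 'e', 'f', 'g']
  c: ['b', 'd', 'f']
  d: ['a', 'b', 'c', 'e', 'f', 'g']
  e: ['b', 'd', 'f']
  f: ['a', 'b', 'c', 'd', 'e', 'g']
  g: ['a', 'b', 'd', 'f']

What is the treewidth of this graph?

A width-3 tree decomposition is:
Bags: B1 = {b, d, e, f}  B2 = {b, d, f, g}  B3 = {b, c, d, f}  B4 = {a, d, f, g}
Tree: B1–B2, B1–B3, B2–B4
The largest bag has 4 vertices, giving width 3; this decomposition certifies tw(G) ≤ 3. For the lower bound, the 4 vertices {a, d, f, g} are pairwise adjacent, and any tree decomposition puts a clique entirely inside one bag — forcing width ≥ 3. Combining the bounds, tw(G) = 3.

3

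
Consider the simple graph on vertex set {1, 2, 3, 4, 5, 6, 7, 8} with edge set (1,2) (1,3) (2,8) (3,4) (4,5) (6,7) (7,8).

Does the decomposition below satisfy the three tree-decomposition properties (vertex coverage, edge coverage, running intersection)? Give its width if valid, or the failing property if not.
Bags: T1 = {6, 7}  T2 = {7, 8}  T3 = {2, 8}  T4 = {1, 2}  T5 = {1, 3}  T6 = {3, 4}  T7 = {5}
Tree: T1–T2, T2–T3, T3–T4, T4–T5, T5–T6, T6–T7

No — edge (4,5) lies in no bag.

A tree decomposition must satisfy three properties: every vertex lies in some bag; for every edge, both endpoints lie together in some bag; and for every vertex, the bags containing it form a connected subtree. Here edge (4,5) lies in no bag, so the decomposition is invalid.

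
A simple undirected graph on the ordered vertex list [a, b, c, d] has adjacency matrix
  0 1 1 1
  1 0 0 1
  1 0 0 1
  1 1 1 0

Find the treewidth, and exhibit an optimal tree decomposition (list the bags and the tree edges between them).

Treewidth 2.
One optimal decomposition is:
Bags: B1 = {a, c, d}  B2 = {a, b, d}
Tree: B1–B2

Each bag holds 3 vertices, so the decomposition has width 2, which upper-bounds the treewidth. On the other hand G contains the 3-clique {a, c, d}. A clique must lie in a single bag of any decomposition, so no decomposition can have width below 2. Combining the bounds, tw(G) = 2.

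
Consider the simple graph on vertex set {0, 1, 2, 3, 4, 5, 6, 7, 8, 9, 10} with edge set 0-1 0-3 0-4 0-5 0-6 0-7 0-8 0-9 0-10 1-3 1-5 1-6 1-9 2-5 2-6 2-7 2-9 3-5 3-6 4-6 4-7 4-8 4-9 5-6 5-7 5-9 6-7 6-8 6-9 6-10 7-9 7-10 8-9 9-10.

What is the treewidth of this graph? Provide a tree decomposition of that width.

Treewidth 4.
One such decomposition:
Bags: B1 = {0, 5, 6, 7, 9}  B2 = {0, 4, 6, 7, 9}  B3 = {0, 1, 5, 6, 9}  B4 = {0, 4, 6, 8, 9}  B5 = {0, 6, 7, 9, 10}  B6 = {2, 5, 6, 7, 9}  B7 = {0, 1, 3, 5, 6}
Tree: B1–B2, B1–B3, B2–B4, B1–B5, B1–B6, B3–B7

Every bag has size at most 5, so the width is 5 − 1 = 4 and tw(G) ≤ 4. For the lower bound, the 5 vertices {0, 4, 6, 8, 9} are pairwise adjacent, and any tree decomposition puts a clique entirely inside one bag — forcing width ≥ 4. Hence tw(G) = 4 exactly.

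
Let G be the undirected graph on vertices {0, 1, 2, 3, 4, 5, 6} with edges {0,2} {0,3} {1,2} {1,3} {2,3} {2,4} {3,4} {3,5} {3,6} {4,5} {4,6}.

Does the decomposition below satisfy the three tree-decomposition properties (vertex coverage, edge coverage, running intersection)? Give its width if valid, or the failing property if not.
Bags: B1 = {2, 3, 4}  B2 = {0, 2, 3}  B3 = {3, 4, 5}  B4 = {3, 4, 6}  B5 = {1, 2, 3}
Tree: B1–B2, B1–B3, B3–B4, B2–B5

Yes; width 2.

Vertex coverage: the bags together contain {0, 1, 2, 3, 4, 5, 6}, the full vertex set. Edge coverage: each edge of G has both endpoints in at least one bag. Running intersection: for every vertex, the bags containing it form a connected subtree. All three properties hold, so this is a valid tree decomposition of width max|bag| − 1 = 2, and hence tw(G) ≤ 2.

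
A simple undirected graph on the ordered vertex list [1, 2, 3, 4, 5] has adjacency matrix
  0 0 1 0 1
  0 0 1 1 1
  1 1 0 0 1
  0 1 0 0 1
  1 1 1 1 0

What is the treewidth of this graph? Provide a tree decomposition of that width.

Every bag has size at most 3, so the width is 3 − 1 = 2 and tw(G) ≤ 2. On the other hand G contains the 3-clique {1, 3, 5}. A clique must lie in a single bag of any decomposition, so no decomposition can have width below 2. Combining the bounds, tw(G) = 2.

Treewidth 2.
One such decomposition:
Bags: B1 = {2, 4, 5}  B2 = {2, 3, 5}  B3 = {1, 3, 5}
Tree: B1–B2, B2–B3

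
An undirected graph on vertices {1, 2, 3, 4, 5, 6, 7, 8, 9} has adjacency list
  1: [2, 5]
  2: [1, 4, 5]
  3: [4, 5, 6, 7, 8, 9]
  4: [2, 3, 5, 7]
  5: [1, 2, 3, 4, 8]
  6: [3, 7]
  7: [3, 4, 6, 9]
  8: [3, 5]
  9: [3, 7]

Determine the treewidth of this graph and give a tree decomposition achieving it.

Treewidth 2.
Bags: B1 = {3, 5, 8}  B2 = {3, 4, 5}  B3 = {3, 4, 7}  B4 = {3, 7, 9}  B5 = {2, 4, 5}  B6 = {3, 6, 7}  B7 = {1, 2, 5}
Tree: B1–B2, B2–B3, B3–B4, B2–B5, B3–B6, B5–B7

Each bag holds 3 vertices, so the decomposition has width 2, which upper-bounds the treewidth. For the lower bound, the 3 vertices {1, 2, 5} are pairwise adjacent, and any tree decomposition puts a clique entirely inside one bag — forcing width ≥ 2. Hence tw(G) = 2 exactly.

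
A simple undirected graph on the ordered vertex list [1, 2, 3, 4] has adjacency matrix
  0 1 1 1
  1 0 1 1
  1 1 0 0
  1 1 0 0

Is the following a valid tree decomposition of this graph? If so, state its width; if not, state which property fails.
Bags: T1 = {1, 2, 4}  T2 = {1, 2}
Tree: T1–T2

A tree decomposition must satisfy three properties: every vertex lies in some bag; for every edge, both endpoints lie together in some bag; and for every vertex, the bags containing it form a connected subtree. Here vertex 3 appears in no bag, so the decomposition is invalid.

No — vertex 3 appears in no bag.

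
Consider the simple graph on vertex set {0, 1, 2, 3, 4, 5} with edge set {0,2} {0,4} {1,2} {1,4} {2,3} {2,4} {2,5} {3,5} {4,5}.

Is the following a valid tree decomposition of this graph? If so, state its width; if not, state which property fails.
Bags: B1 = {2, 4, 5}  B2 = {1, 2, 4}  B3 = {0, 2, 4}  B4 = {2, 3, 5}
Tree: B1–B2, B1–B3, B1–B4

Checking the three conditions: (i) the bags cover all of {0, 1, 2, 3, 4, 5}; (ii) for each edge, some bag contains both endpoints; (iii) the bags containing any fixed vertex form a subtree. All hold, so the decomposition is valid with width 3 − 1 = 2.

Yes; width 2.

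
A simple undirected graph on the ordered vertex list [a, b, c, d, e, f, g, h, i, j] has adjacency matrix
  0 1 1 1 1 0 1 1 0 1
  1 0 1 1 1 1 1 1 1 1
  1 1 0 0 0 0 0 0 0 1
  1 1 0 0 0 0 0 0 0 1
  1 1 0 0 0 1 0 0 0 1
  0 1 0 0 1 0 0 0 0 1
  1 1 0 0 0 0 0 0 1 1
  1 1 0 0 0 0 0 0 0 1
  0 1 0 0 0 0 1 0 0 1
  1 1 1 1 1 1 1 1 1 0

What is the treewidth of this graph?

3

A width-3 tree decomposition is:
Bags: B1 = {a, b, e, j}  B2 = {a, b, c, j}  B3 = {a, b, h, j}  B4 = {a, b, d, j}  B5 = {a, b, g, j}  B6 = {b, e, f, j}  B7 = {b, g, i, j}
Tree: B1–B2, B2–B3, B3–B4, B4–B5, B1–B6, B5–B7
Every bag has size at most 4, so the width is 4 − 1 = 3 and tw(G) ≤ 3. On the other hand G contains the 4-clique {a, b, d, j}. A clique must lie in a single bag of any decomposition, so no decomposition can have width below 3. Combining the bounds, tw(G) = 3.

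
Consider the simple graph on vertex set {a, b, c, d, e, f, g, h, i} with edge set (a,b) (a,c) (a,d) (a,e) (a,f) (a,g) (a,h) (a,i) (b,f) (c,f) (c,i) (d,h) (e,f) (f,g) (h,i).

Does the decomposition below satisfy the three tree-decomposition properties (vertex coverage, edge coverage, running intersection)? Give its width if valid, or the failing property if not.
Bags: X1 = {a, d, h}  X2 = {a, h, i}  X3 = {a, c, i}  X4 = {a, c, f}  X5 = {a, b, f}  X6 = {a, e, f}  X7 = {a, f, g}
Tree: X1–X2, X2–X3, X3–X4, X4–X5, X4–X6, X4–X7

Checking the three conditions: (i) the bags cover all of {a, b, c, d, e, f, g, h, i}; (ii) for each edge, some bag contains both endpoints; (iii) the bags containing any fixed vertex form a subtree. All hold, so the decomposition is valid with width 3 − 1 = 2.

Yes; width 2.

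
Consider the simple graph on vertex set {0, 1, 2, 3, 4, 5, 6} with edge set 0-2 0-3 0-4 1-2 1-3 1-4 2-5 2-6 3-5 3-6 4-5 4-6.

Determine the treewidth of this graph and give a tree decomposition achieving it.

The largest bag has 4 vertices, giving width 3; this decomposition certifies tw(G) ≤ 3. For the lower bound: the 4 vertex sets {2,6}, {3,5}, {4}, {1} are disjoint, each induces a connected subgraph, and every pair is joined by at least one edge of G. Contracting each set to a single vertex therefore yields K_{4} as a minor, and since treewidth is minor-monotone, tw(G) ≥ tw(K_{4}) = 3. Hence tw(G) = 3 exactly.

Treewidth 3.
One such decomposition:
Bags: B1 = {2, 3, 4, 6}  B2 = {2, 3, 4, 5}  B3 = {1, 2, 3, 4}  B4 = {0, 2, 3, 4}
Tree: B1–B2, B2–B3, B3–B4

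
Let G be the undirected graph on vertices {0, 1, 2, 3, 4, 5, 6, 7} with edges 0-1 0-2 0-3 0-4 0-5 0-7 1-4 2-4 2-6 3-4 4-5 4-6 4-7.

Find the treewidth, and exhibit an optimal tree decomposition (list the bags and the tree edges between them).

Treewidth 2.
One optimal decomposition is:
Bags: B1 = {0, 2, 4}  B2 = {0, 3, 4}  B3 = {0, 4, 5}  B4 = {0, 1, 4}  B5 = {2, 4, 6}  B6 = {0, 4, 7}
Tree: B1–B2, B1–B3, B1–B4, B1–B5, B2–B6

The largest bag has 3 vertices, giving width 2; this decomposition certifies tw(G) ≤ 2. Conversely, {0, 1, 4} is a clique of size 3, and the vertices of any clique must share a bag in every tree decomposition; so some bag has ≥ 3 vertices and tw(G) ≥ 2. Combining the bounds, tw(G) = 2.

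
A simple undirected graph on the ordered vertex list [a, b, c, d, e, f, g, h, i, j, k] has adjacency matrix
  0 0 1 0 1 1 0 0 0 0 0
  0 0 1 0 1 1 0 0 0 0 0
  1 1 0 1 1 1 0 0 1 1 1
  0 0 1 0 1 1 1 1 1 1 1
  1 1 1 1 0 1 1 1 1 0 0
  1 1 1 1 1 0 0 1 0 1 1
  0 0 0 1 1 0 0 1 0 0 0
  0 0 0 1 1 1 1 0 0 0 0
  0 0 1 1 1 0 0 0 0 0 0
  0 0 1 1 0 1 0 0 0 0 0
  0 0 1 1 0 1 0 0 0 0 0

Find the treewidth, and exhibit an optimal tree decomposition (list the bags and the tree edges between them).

Treewidth 3.
Bags: B1 = {d, e, f, h}  B2 = {c, d, e, f}  B3 = {b, c, e, f}  B4 = {c, d, f, k}  B5 = {c, d, e, i}  B6 = {d, e, g, h}  B7 = {c, d, f, j}  B8 = {a, c, e, f}
Tree: B1–B2, B2–B3, B2–B4, B2–B5, B1–B6, B2–B7, B2–B8

Every bag has size at most 4, so the width is 4 − 1 = 3 and tw(G) ≤ 3. For the lower bound, the 4 vertices {d, e, g, h} are pairwise adjacent, and any tree decomposition puts a clique entirely inside one bag — forcing width ≥ 3. Combining the bounds, tw(G) = 3.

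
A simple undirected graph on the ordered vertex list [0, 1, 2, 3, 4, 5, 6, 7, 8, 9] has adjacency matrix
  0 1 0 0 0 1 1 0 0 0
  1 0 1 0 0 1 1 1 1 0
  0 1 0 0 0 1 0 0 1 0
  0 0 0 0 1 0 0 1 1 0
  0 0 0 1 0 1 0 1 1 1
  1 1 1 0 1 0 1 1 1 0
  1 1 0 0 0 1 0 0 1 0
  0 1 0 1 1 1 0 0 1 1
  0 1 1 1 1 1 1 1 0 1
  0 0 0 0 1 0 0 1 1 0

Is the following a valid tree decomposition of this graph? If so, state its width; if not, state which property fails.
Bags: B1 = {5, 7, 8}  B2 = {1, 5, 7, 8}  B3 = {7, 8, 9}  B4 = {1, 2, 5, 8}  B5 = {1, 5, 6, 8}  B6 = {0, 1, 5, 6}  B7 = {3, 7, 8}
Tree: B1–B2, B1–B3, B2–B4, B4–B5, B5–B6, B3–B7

No — vertex 4 appears in no bag.

A tree decomposition must satisfy three properties: every vertex lies in some bag; for every edge, both endpoints lie together in some bag; and for every vertex, the bags containing it form a connected subtree. Here vertex 4 appears in no bag, so the decomposition is invalid.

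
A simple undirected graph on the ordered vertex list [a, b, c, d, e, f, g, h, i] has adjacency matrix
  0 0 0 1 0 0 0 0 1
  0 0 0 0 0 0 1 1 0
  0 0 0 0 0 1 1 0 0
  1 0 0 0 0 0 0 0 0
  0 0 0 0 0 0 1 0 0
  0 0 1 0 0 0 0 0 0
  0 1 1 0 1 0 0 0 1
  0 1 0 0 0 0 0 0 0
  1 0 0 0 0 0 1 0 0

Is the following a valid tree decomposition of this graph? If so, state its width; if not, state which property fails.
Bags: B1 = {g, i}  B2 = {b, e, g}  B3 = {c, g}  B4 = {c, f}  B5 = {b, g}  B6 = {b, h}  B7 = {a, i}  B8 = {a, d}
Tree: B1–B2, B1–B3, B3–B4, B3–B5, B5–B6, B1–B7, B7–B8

No — bags containing vertex b are not connected in the tree.

A tree decomposition must satisfy three properties: every vertex lies in some bag; for every edge, both endpoints lie together in some bag; and for every vertex, the bags containing it form a connected subtree. Here bags containing vertex b are not connected in the tree, so the decomposition is invalid.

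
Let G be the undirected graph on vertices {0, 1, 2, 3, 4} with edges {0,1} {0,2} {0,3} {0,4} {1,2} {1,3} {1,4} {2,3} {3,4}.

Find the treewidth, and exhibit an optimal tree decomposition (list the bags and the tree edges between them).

Every bag has size at most 4, so the width is 4 − 1 = 3 and tw(G) ≤ 3. Conversely, {0, 1, 2, 3} is a clique of size 4, and the vertices of any clique must share a bag in every tree decomposition; so some bag has ≥ 4 vertices and tw(G) ≥ 3. Hence tw(G) = 3 exactly.

Treewidth 3.
One optimal decomposition is:
Bags: B1 = {0, 1, 3, 4}  B2 = {0, 1, 2, 3}
Tree: B1–B2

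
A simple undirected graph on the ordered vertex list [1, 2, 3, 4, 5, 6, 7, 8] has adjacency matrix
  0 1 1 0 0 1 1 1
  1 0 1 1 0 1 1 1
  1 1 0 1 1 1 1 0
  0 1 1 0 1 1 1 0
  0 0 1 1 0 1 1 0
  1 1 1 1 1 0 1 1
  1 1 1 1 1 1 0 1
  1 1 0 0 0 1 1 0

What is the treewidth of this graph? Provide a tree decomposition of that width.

Treewidth 4.
One optimal decomposition is:
Bags: B1 = {1, 2, 3, 6, 7}  B2 = {2, 3, 4, 6, 7}  B3 = {3, 4, 5, 6, 7}  B4 = {1, 2, 6, 7, 8}
Tree: B1–B2, B2–B3, B1–B4

The largest bag has 5 vertices, giving width 4; this decomposition certifies tw(G) ≤ 4. For the lower bound, the 5 vertices {1, 2, 6, 7, 8} are pairwise adjacent, and any tree decomposition puts a clique entirely inside one bag — forcing width ≥ 4. Hence tw(G) = 4 exactly.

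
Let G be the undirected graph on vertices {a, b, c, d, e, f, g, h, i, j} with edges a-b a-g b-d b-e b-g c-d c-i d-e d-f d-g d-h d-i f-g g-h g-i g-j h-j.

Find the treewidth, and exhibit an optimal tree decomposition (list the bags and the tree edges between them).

The largest bag has 3 vertices, giving width 2; this decomposition certifies tw(G) ≤ 2. Conversely, {d, g, h} is a clique of size 3, and the vertices of any clique must share a bag in every tree decomposition; so some bag has ≥ 3 vertices and tw(G) ≥ 2. The upper and lower bounds meet at 2, so that is the treewidth.

Treewidth 2.
One such decomposition:
Bags: B1 = {d, g, i}  B2 = {b, d, g}  B3 = {d, g, h}  B4 = {a, b, g}  B5 = {d, f, g}  B6 = {b, d, e}  B7 = {g, h, j}  B8 = {c, d, i}
Tree: B1–B2, B2–B3, B2–B4, B1–B5, B2–B6, B3–B7, B1–B8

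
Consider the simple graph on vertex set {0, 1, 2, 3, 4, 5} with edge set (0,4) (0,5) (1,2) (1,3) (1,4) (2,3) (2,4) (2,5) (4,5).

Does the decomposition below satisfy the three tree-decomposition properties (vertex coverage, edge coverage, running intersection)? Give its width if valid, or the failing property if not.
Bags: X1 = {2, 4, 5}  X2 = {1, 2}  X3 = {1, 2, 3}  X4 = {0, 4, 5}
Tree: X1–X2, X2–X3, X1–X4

A tree decomposition must satisfy three properties: every vertex lies in some bag; for every edge, both endpoints lie together in some bag; and for every vertex, the bags containing it form a connected subtree. Here edge (4,1) lies in no bag, so the decomposition is invalid.

No — edge (4,1) lies in no bag.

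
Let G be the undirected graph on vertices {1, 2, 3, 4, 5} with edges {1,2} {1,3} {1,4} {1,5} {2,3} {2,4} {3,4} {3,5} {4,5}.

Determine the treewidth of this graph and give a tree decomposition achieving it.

The largest bag has 4 vertices, giving width 3; this decomposition certifies tw(G) ≤ 3. Conversely, {1, 2, 3, 4} is a clique of size 4, and the vertices of any clique must share a bag in every tree decomposition; so some bag has ≥ 4 vertices and tw(G) ≥ 3. Therefore the treewidth is 3.

Treewidth 3.
One optimal decomposition is:
Bags: B1 = {1, 3, 4, 5}  B2 = {1, 2, 3, 4}
Tree: B1–B2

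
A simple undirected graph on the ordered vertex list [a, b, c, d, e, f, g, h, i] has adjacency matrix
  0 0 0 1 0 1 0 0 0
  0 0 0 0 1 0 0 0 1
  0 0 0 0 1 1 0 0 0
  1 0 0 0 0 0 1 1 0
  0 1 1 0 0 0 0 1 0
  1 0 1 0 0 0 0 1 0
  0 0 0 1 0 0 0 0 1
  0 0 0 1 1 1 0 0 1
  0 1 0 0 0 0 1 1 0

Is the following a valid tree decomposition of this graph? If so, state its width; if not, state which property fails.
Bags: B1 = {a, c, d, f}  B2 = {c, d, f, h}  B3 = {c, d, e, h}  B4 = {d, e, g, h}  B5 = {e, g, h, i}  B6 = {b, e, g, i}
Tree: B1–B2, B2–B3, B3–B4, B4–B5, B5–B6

Vertex coverage: the bags together contain {a, b, c, d, e, f, g, h, i}, the full vertex set. Edge coverage: each edge of G has both endpoints in at least one bag. Running intersection: for every vertex, the bags containing it form a connected subtree. All three properties hold, so this is a valid tree decomposition of width max|bag| − 1 = 3, and hence tw(G) ≤ 3.

Yes; width 3.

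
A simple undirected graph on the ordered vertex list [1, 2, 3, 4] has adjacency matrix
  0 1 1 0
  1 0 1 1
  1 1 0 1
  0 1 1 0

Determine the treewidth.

2

A width-2 tree decomposition is:
Bags: B1 = {1, 2, 3}  B2 = {2, 3, 4}
Tree: B1–B2
Every bag has size at most 3, so the width is 3 − 1 = 2 and tw(G) ≤ 2. For the lower bound, the 3 vertices {1, 2, 3} are pairwise adjacent, and any tree decomposition puts a clique entirely inside one bag — forcing width ≥ 2. Hence tw(G) = 2 exactly.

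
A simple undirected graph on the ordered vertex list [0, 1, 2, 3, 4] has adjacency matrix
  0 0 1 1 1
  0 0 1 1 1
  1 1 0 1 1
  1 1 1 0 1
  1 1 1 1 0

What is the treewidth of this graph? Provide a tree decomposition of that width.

Every bag has size at most 4, so the width is 4 − 1 = 3 and tw(G) ≤ 3. On the other hand G contains the 4-clique {0, 2, 3, 4}. A clique must lie in a single bag of any decomposition, so no decomposition can have width below 3. Combining the bounds, tw(G) = 3.

Treewidth 3.
One optimal decomposition is:
Bags: B1 = {1, 2, 3, 4}  B2 = {0, 2, 3, 4}
Tree: B1–B2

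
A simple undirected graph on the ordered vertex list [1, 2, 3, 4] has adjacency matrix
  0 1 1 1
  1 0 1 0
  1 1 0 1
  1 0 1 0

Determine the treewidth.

A width-2 tree decomposition is:
Bags: B1 = {1, 2, 3}  B2 = {1, 3, 4}
Tree: B1–B2
Every bag has size at most 3, so the width is 3 − 1 = 2 and tw(G) ≤ 2. For the lower bound, the 3 vertices {1, 2, 3} are pairwise adjacent, and any tree decomposition puts a clique entirely inside one bag — forcing width ≥ 2. Therefore the treewidth is 2.

2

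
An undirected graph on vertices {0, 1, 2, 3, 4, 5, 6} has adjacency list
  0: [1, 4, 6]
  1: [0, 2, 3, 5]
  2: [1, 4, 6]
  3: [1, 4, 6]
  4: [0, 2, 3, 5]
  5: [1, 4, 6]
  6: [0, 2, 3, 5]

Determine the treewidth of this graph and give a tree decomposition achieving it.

Treewidth 3.
One such decomposition:
Bags: B1 = {0, 1, 4, 6}  B2 = {1, 2, 4, 6}  B3 = {1, 3, 4, 6}  B4 = {1, 4, 5, 6}
Tree: B1–B2, B2–B3, B3–B4

Every bag has size at most 4, so the width is 4 − 1 = 3 and tw(G) ≤ 3. For the lower bound: the 4 vertex sets {0,1}, {2,4}, {6}, {3} are disjoint, each induces a connected subgraph, and every pair is joined by at least one edge of G. Contracting each set to a single vertex therefore yields K_{4} as a minor, and since treewidth is minor-monotone, tw(G) ≥ tw(K_{4}) = 3. The upper and lower bounds meet at 3, so that is the treewidth.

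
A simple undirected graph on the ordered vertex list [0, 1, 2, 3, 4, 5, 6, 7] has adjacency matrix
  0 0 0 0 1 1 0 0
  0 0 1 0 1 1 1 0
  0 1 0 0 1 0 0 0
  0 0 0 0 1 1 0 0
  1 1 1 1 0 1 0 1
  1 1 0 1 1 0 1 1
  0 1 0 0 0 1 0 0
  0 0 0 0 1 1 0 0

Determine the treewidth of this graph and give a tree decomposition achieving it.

Treewidth 2.
Bags: B1 = {3, 4, 5}  B2 = {1, 4, 5}  B3 = {4, 5, 7}  B4 = {1, 5, 6}  B5 = {0, 4, 5}  B6 = {1, 2, 4}
Tree: B1–B2, B1–B3, B2–B4, B1–B5, B2–B6

Every bag has size at most 3, so the width is 3 − 1 = 2 and tw(G) ≤ 2. For the lower bound, the 3 vertices {1, 2, 4} are pairwise adjacent, and any tree decomposition puts a clique entirely inside one bag — forcing width ≥ 2. Combining the bounds, tw(G) = 2.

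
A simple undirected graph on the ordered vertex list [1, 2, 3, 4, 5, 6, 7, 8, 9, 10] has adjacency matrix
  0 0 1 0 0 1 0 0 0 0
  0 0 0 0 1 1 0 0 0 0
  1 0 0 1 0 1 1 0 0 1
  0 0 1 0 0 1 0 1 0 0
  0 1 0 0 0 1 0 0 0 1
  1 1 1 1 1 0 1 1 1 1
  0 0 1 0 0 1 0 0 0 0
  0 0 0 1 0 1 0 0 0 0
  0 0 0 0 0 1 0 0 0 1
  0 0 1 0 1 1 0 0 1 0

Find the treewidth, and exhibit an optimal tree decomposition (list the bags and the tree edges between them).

Treewidth 2.
Bags: B1 = {1, 3, 6}  B2 = {3, 4, 6}  B3 = {4, 6, 8}  B4 = {3, 6, 7}  B5 = {3, 6, 10}  B6 = {5, 6, 10}  B7 = {6, 9, 10}  B8 = {2, 5, 6}
Tree: B1–B2, B2–B3, B2–B4, B2–B5, B5–B6, B5–B7, B6–B8

Every bag has size at most 3, so the width is 3 − 1 = 2 and tw(G) ≤ 2. For the lower bound, the 3 vertices {2, 5, 6} are pairwise adjacent, and any tree decomposition puts a clique entirely inside one bag — forcing width ≥ 2. Hence tw(G) = 2 exactly.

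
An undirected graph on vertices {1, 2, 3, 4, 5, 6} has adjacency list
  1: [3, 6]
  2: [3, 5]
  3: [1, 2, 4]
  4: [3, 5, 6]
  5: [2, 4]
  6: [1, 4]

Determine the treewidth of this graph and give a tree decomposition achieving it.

The largest bag has 3 vertices, giving width 2; this decomposition certifies tw(G) ≤ 2. Since 1–6–4–3–1 is a cycle in G, G is not acyclic. Forests are exactly the graphs of treewidth ≤ 1, so tw(G) ≥ 2. Hence tw(G) = 2 exactly.

Treewidth 2.
One such decomposition:
Bags: B1 = {1, 3, 6}  B2 = {3, 4, 6}  B3 = {2, 3, 4}  B4 = {2, 4, 5}
Tree: B1–B2, B2–B3, B3–B4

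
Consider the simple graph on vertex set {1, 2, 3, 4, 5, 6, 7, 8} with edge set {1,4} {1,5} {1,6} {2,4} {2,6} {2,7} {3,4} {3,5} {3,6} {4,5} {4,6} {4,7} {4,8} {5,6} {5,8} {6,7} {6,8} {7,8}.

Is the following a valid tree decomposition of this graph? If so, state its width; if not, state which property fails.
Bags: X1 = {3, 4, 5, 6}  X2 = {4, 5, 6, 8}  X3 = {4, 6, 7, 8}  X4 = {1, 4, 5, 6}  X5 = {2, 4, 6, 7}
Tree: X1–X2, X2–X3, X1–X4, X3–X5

Vertex coverage: the bags together contain {1, 2, 3, 4, 5, 6, 7, 8}, the full vertex set. Edge coverage: each edge of G has both endpoints in at least one bag. Running intersection: for every vertex, the bags containing it form a connected subtree. All three properties hold, so this is a valid tree decomposition of width max|bag| − 1 = 3, and hence tw(G) ≤ 3.

Yes; width 3.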